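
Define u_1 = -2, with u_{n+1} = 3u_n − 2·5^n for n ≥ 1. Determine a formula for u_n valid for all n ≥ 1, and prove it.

Claim: u_n = 3^n − 5^n.

Base case: u_1 = -2, and 3^1 − 5^1 = 3 − 5 = -2.
Assume u_j = 3^j − 5^j for some j ≥ 1.
Then u_{j+1} = 3u_j − 2·5^j = 3·(3^j − 5^j) − 2·5^j = 3^{j+1} − 3·5^j − 2·5^j = 3^{j+1} − 5·5^j = 3^{j+1} − 5^{j+1}.
This completes the inductive step, so u_n = 3^n − 5^n for all n ≥ 1.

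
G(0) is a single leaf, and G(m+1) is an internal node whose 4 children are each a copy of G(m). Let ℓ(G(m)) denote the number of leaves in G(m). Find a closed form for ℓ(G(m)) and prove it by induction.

Claim: ℓ(G(m)) = 4^m.

Base case: ℓ(G(0)) = 1, and 4^0 = 1.
Assume ℓ(G(j)) = 4^j.
Then ℓ(G(j+1)) = 4·ℓ(G(j)) = 4·4^j = 4^{j+1}.
By induction, ℓ(G(m)) = 4^m for all m ≥ 0.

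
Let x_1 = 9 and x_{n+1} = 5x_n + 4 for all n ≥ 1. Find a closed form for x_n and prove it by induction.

Claim: x_n = 2·5^n − 1.

Base case: x_1 = 9, and 2·5^1 − 1 = 10 − 1 = 9.
Assume x_k = 2·5^k − 1 for some k ≥ 1.
Then x_{k+1} = 5x_k + 4 = 5·(2·5^k − 1) + 4 = 10·5^k − 5 + 4 = 2·5^{k+1} − 1.
Hence x_n = 2·5^n − 1 for every n ≥ 1, by induction.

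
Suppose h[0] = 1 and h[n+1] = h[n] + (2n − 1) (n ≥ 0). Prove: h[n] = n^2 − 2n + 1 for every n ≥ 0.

Base case: h[0] = 1, and 0^2 − 2·0 + 1 = 1.
Assume h[m] = m^2 − 2m + 1.
Then h[m+1] = h[m] + (2m − 1) = (m^2 − 2m + 1) + (2m − 1) = m^2,
and (m+1)^2 − 2·(m+1) + 1 = m^2.
Hence h[n] = n^2 − 2n + 1 for every n ≥ 0, by induction.

h[n] = n^2 − 2n + 1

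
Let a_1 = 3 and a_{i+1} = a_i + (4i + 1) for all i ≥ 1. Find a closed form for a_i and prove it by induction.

Claim: a_i = 2i^2 − i + 2.

Base case: a_1 = 3, and 2·1^2 − 1 + 2 = 3.
Assume a_j = 2j^2 − j + 2.
Then a_{j+1} = a_j + (4j + 1) = (2j^2 − j + 2) + (4j + 1) = 2j^2 + 3j + 3,
and 2·(j+1)^2 − (j+1) + 2 = 2j^2 + 3j + 3.
By induction, a_i = 2i^2 − i + 2 for all i ≥ 1.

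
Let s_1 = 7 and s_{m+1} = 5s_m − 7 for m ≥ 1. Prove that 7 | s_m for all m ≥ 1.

Base case: s_1 = 7 = 7·1, so 7 | s_1.
Assume 7 | s_r, so s_r = 7t for some integer t.
Then s_{r+1} = 5s_r − 7 = 5·(7t) − 7 = 7(5t − 1), so 7 | s_{r+1}.
This completes the inductive step, so 7 | s_m for all m ≥ 1.

7 | s_m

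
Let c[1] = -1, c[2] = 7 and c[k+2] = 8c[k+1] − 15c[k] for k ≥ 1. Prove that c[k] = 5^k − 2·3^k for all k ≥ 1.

Base cases: c[1] = -1 and 5^1 − 2·3^1 = -1; c[2] = 7 and 5^2 − 2·3^2 = 7.
Assume c[j] = 5^j − 2·3^j for all 1 ≤ j ≤ r, where r ≥ 2.
Then c[r+1] = 8c[r] − 15c[r−1] = 8·(5^r − 2·3^r) − 15·(5^{r−1} − 2·3^{r−1}) = (8·5 − 15)5^{r−1} − 2·(8·3 − 15)3^{r−1} = 25·5^{r−1} − 18·3^{r−1} = 5^{r+1} − 2·3^{r+1}.
So the formula holds for r+1, and by strong induction c[k] = 5^k − 2·3^k for all k ≥ 1.

c[k] = 5^k − 2·3^k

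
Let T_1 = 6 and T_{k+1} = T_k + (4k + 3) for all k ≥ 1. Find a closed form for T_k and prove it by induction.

Claim: T_k = 2k^2 + k + 3.

Base case: T_1 = 6, and 2·1^2 + 1 + 3 = 6.
Assume T_r = 2r^2 + r + 3.
Then T_{r+1} = T_r + (4r + 3) = (2r^2 + r + 3) + (4r + 3) = 2r^2 + 5r + 6,
and 2·(r+1)^2 + (r+1) + 3 = 2r^2 + 5r + 6.
This completes the inductive step, so T_k = 2k^2 + k + 3 for all k ≥ 1.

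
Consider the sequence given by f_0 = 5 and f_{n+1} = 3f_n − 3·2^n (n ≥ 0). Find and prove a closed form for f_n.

Claim: f_n = 2·3^n + 3·2^n.

Base case: f_0 = 5, and 2·3^0 + 3·2^0 = 2 + 3 = 5.
Assume f_k = 2·3^k + 3·2^k for some k ≥ 0.
Then f_{k+1} = 3f_k − 3·2^k = 3·(2·3^k + 3·2^k) − 3·2^k = 2·3^{k+1} + 9·2^k − 3·2^k = 2·3^{k+1} + 6·2^k = 2·3^{k+1} + 3·2^{k+1}.
By induction, f_n = 2·3^n + 3·2^n for all n ≥ 0.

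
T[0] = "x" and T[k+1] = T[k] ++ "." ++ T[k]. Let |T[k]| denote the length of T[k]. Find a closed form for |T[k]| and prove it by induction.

Claim: |T[k]| = 2^{k+1} − 1.

Base case: |T[0]| = 1, and 2^{0+1} − 1 = 1.
Assume |T[m]| = 2^{m+1} − 1.
Then |T[m+1]| = |T[m]| + 1 + |T[m]| = 2|T[m]| + 1 = 2(2^{m+1} − 1) + 1 = 2^{m+2} − 2 + 1 = 2^{m+2} − 1.
This completes the inductive step, so |T[k]| = 2^{k+1} − 1 for all k ≥ 0.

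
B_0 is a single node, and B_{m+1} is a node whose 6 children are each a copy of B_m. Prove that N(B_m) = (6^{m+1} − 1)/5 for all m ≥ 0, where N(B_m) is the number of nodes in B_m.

Base case: N(B_0) = 1, and (6^{0+1} − 1)/5 = 1.
Assume N(B_j) = (6^{j+1} − 1)/5.
Then N(B_{j+1}) = 1 + 6N(B_j) = 1 + 6·(6^{j+1} − 1)/5 = 1 + (6^{j+2} − 6)/5 = (5 + 6^{j+2} − 6)/5 = (6^{j+2} − 1)/5.
So the formula holds for j+1, and by induction N(B_m) = (6^{m+1} − 1)/5 for all m ≥ 0.

N(B_m) = (6^{m+1} − 1)/5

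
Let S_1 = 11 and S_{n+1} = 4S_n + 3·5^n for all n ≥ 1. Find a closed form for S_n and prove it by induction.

Claim: S_n = -4^n + 3·5^n.

Base case: S_1 = 11, and -4^1 + 3·5^1 = -4 + 15 = 11.
Assume S_m = -4^m + 3·5^m for some m ≥ 1.
Then S_{m+1} = 4S_m + 3·5^m = 4·(-4^m + 3·5^m) + 3·5^m = -4^{m+1} + 12·5^m + 3·5^m = -4^{m+1} + 15·5^m = -4^{m+1} + 3·5^{m+1}.
By induction, S_n = -4^n + 3·5^n for all n ≥ 1.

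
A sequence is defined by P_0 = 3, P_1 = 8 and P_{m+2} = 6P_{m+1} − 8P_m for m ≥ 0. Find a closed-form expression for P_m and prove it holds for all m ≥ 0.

Claim: P_m = 4^m + 2·2^m.

Base cases: P_0 = 3 and 4^0 + 2·2^0 = 3; P_1 = 8 and 4^1 + 2·2^1 = 8.
Assume P_j = 4^j + 2·2^j for all 0 ≤ j ≤ r, where r ≥ 1.
Then P_{r+1} = 6P_r − 8P_{r−1} = 6·(4^r + 2·2^r) − 8·(4^{r−1} + 2·2^{r−1}) = (6·4 − 8)4^{r−1} + 2·(6·2 − 8)2^{r−1} = 16·4^{r−1} + 8·2^{r−1} = 4^{r+1} + 2·2^{r+1}.
Hence P_m = 4^m + 2·2^m for every m ≥ 0, by strong induction.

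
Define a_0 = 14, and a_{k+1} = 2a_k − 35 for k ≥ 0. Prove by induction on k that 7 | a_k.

Base case: a_0 = 14 = 7·2, so 7 | a_0.
Assume 7 | a_r, so a_r = 7t for some integer t.
Then a_{r+1} = 2a_r − 35 = 2·(7t) − 35 = 7(2t − 5), so 7 | a_{r+1}.
Hence 7 | a_k for every k ≥ 0, by induction.

7 | a_k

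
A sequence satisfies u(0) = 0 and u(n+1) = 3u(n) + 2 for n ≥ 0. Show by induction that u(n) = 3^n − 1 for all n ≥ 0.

Base case: u(0) = 0, and 3^0 − 1 = 1 − 1 = 0.
Assume u(m) = 3^m − 1 for some m ≥ 0.
Then u(m+1) = 3u(m) + 2 = 3·(3^m − 1) + 2 = 3^{m+1} − 3 + 2 = 3^{m+1} − 1.
Hence u(n) = 3^n − 1 for every n ≥ 0, by induction.

u(n) = 3^n − 1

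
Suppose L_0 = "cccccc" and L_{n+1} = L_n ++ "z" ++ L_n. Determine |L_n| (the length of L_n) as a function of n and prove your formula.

Claim: |L_n| = 7·2^n − 1.

Base case: |L_0| = 6, and 7·2^0 − 1 = 6.
Assume |L_m| = 7·2^m − 1.
Then |L_{m+1}| = |L_m| + 1 + |L_m| = 2|L_m| + 1 = 2(7·2^m − 1) + 1 = 7·2^{m+1} − 2 + 1 = 7·2^{m+1} − 1.
Hence |L_n| = 7·2^n − 1 for every n ≥ 0, by induction.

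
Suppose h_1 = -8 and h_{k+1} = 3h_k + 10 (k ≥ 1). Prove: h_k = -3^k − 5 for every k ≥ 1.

Base case: h_1 = -8, and -3^1 − 5 = -3 − 5 = -8.
Assume h_r = -3^r − 5 for some r ≥ 1.
Then h_{r+1} = 3h_r + 10 = 3·(-3^r − 5) + 10 = -3^{r+1} − 15 + 10 = -3^{r+1} − 5.
So the formula holds for r+1, and by induction h_k = -3^k − 5 for all k ≥ 1.

h_k = -3^k − 5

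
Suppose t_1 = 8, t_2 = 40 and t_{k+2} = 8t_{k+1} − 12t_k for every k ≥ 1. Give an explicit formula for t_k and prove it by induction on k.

Claim: t_k = 6^k + 2^k.

Base cases: t_1 = 8 and 6^1 + 2^1 = 8; t_2 = 40 and 6^2 + 2^2 = 40.
Assume t_j = 6^j + 2^j for all 1 ≤ j ≤ m, where m ≥ 2.
Then t_{m+1} = 8t_m − 12t_{m−1} = 8·(6^m + 2^m) − 12·(6^{m−1} + 2^{m−1}) = (8·6 − 12)6^{m−1} + (8·2 − 12)2^{m−1} = 36·6^{m−1} + 4·2^{m−1} = 6^{m+1} + 2^{m+1}.
So the formula holds for m+1, and by strong induction t_k = 6^k + 2^k for all k ≥ 1.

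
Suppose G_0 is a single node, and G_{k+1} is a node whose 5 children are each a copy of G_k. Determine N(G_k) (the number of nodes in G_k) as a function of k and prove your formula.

Claim: N(G_k) = (5^{k+1} − 1)/4.

Base case: N(G_0) = 1, and (5^{0+1} − 1)/4 = 1.
Assume N(G_m) = (5^{m+1} − 1)/4.
Then N(G_{m+1}) = 1 + 5N(G_m) = 1 + 5·(5^{m+1} − 1)/4 = 1 + (5^{m+2} − 5)/4 = (4 + 5^{m+2} − 5)/4 = (5^{m+2} − 1)/4.
This completes the inductive step, so N(G_k) = (5^{k+1} − 1)/4 for all k ≥ 0.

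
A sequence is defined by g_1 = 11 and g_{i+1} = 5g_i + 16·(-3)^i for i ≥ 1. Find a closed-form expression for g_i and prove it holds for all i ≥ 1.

Claim: g_i = 5^i − 2·(-3)^i.

Base case: g_1 = 11, and 5^1 − 2·(-3)^1 = 5 + 6 = 11.
Assume g_j = 5^j − 2·(-3)^j for some j ≥ 1.
Then g_{j+1} = 5g_j + 16·(-3)^j = 5·(5^j − 2·(-3)^j) + 16·(-3)^j = 5^{j+1} − 10·(-3)^j + 16·(-3)^j = 5^{j+1} + 6·(-3)^j = 5^{j+1} − 2·(-3)^{j+1}.
So the formula holds for j+1, and by induction g_i = 5^i − 2·(-3)^i for all i ≥ 1.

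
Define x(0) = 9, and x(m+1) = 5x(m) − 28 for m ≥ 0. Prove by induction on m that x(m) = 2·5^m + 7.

Base case: x(0) = 9, and 2·5^0 + 7 = 2 + 7 = 9.
Assume x(j) = 2·5^j + 7 for some j ≥ 0.
Then x(j+1) = 5x(j) − 28 = 5·(2·5^j + 7) − 28 = 10·5^j + 35 − 28 = 2·5^{j+1} + 7.
Hence x(m) = 2·5^m + 7 for every m ≥ 0, by induction.

x(m) = 2·5^m + 7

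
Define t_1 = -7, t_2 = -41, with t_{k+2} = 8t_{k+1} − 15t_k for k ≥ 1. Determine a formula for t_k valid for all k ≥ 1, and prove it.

Claim: t_k = 3^k − 2·5^k.

Base cases: t_1 = -7 and 3^1 − 2·5^1 = -7; t_2 = -41 and 3^2 − 2·5^2 = -41.
Assume t_j = 3^j − 2·5^j for all 1 ≤ j ≤ r, where r ≥ 2.
Then t_{r+1} = 8t_r − 15t_{r−1} = 8·(3^r − 2·5^r) − 15·(3^{r−1} − 2·5^{r−1}) = (8·3 − 15)3^{r−1} − 2·(8·5 − 15)5^{r−1} = 9·3^{r−1} − 50·5^{r−1} = 3^{r+1} − 2·5^{r+1}.
By strong induction, t_k = 3^k − 2·5^k for all k ≥ 1.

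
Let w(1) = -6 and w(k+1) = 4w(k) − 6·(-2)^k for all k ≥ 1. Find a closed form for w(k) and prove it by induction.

Claim: w(k) = -4^k + (-2)^k.

Base case: w(1) = -6, and -4^1 + (-2)^1 = -4 − 2 = -6.
Assume w(j) = -4^j + (-2)^j for some j ≥ 1.
Then w(j+1) = 4w(j) − 6·(-2)^j = 4·(-4^j + (-2)^j) − 6·(-2)^j = -4^{j+1} + 4·(-2)^j − 6·(-2)^j = -4^{j+1} − 2·(-2)^j = -4^{j+1} + (-2)^{j+1}.
So the formula holds for j+1, and by induction w(k) = -4^k + (-2)^k for all k ≥ 1.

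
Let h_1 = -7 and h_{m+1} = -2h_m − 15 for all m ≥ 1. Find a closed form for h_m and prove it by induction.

Claim: h_m = (-2)^m − 5.

Base case: h_1 = -7, and (-2)^1 − 5 = -2 − 5 = -7.
Assume h_r = (-2)^r − 5 for some r ≥ 1.
Then h_{r+1} = -2h_r − 15 = -2·((-2)^r − 5) − 15 = -2·(-2)^r + 10 − 15 = (-2)^{r+1} − 5.
By induction, h_m = (-2)^m − 5 for all m ≥ 1.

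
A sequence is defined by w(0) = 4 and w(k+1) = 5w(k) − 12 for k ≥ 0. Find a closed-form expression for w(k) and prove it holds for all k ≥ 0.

Claim: w(k) = 5^k + 3.

Base case: w(0) = 4, and 5^0 + 3 = 1 + 3 = 4.
Assume w(j) = 5^j + 3 for some j ≥ 0.
Then w(j+1) = 5w(j) − 12 = 5·(5^j + 3) − 12 = 5^{j+1} + 15 − 12 = 5^{j+1} + 3.
So the formula holds for j+1, and by induction w(k) = 5^k + 3 for all k ≥ 0.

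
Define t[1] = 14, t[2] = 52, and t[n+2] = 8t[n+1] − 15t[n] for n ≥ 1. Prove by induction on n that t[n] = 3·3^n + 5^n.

Base cases: t[1] = 14 and 3·3^1 + 5^1 = 14; t[2] = 52 and 3·3^2 + 5^2 = 52.
Assume t[j] = 3·3^j + 5^j for all 1 ≤ j ≤ m, where m ≥ 2.
Then t[m+1] = 8t[m] − 15t[m−1] = 8·(3·3^m + 5^m) − 15·(3·3^{m−1} + 5^{m−1}) = 3·(8·3 − 15)3^{m−1} + (8·5 − 15)5^{m−1} = 27·3^{m−1} + 25·5^{m−1} = 3·3^{m+1} + 5^{m+1}.
By strong induction, t[n] = 3·3^n + 5^n for all n ≥ 1.

t[n] = 3·3^n + 5^n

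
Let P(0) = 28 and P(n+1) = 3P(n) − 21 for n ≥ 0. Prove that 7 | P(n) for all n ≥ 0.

Base case: P(0) = 28 = 7·4, so 7 | P(0).
Assume 7 | P(k), so P(k) = 7t for some integer t.
Then P(k+1) = 3P(k) − 21 = 3·(7t) − 21 = 7(3t − 3), so 7 | P(k+1).
Hence 7 | P(n) for every n ≥ 0, by induction.

7 | P(n)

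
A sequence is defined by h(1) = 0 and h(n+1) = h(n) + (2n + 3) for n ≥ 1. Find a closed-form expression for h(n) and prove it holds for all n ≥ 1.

Claim: h(n) = n^2 + 2n − 3.

Base case: h(1) = 0, and 1^2 + 2·1 − 3 = 0.
Assume h(r) = r^2 + 2r − 3.
Then h(r+1) = h(r) + (2r + 3) = (r^2 + 2r − 3) + (2r + 3) = r^2 + 4r,
and (r+1)^2 + 2·(r+1) − 3 = r^2 + 4r.
By induction, h(n) = n^2 + 2n − 3 for all n ≥ 1.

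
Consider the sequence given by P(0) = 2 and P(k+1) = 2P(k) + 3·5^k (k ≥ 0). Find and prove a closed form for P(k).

Claim: P(k) = 2^k + 5^k.

Base case: P(0) = 2, and 2^0 + 5^0 = 1 + 1 = 2.
Assume P(j) = 2^j + 5^j for some j ≥ 0.
Then P(j+1) = 2P(j) + 3·5^j = 2·(2^j + 5^j) + 3·5^j = 2^{j+1} + 2·5^j + 3·5^j = 2^{j+1} + 5·5^j = 2^{j+1} + 5^{j+1}.
Hence P(k) = 2^k + 5^k for every k ≥ 0, by induction.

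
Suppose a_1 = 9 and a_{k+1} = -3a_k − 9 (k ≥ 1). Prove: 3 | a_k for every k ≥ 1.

Base case: a_1 = 9 = 3·3, so 3 | a_1.
Assume 3 | a_r, so a_r = 3t for some integer t.
Then a_{r+1} = -3a_r − 9 = -3·(3t) − 9 = 3(-3t − 3), so 3 | a_{r+1}.
By induction, 3 | a_k for all k ≥ 1.

3 | a_k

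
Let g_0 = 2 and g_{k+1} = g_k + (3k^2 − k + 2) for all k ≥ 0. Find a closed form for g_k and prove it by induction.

Claim: g_k = k^3 − 2k^2 + 3k + 2.

Base case: g_0 = 2, and 0^3 − 2·0^2 + 3·0 + 2 = 2.
Assume g_j = j^3 − 2j^2 + 3j + 2.
Then g_{j+1} = g_j + (3j^2 − j + 2) = (j^3 − 2j^2 + 3j + 2) + (3j^2 − j + 2) = j^3 + j^2 + 2j + 4,
and (j+1)^3 − 2·(j+1)^2 + 3·(j+1) + 2 = j^3 + j^2 + 2j + 4.
By induction, g_k = k^3 − 2k^2 + 3k + 2 for all k ≥ 0.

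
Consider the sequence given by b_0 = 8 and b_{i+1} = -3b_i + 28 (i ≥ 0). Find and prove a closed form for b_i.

Claim: b_i = (-3)^i + 7.

Base case: b_0 = 8, and (-3)^0 + 7 = 1 + 7 = 8.
Assume b_r = (-3)^r + 7 for some r ≥ 0.
Then b_{r+1} = -3b_r + 28 = -3·((-3)^r + 7) + 28 = -3·(-3)^r − 21 + 28 = (-3)^{r+1} + 7.
So the formula holds for r+1, and by induction b_i = (-3)^i + 7 for all i ≥ 0.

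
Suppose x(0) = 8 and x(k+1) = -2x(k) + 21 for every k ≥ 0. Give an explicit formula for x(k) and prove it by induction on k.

Claim: x(k) = (-2)^k + 7.

Base case: x(0) = 8, and (-2)^0 + 7 = 1 + 7 = 8.
Assume x(m) = (-2)^m + 7 for some m ≥ 0.
Then x(m+1) = -2x(m) + 21 = -2·((-2)^m + 7) + 21 = -2·(-2)^m − 14 + 21 = (-2)^{m+1} + 7.
Hence x(k) = (-2)^k + 7 for every k ≥ 0, by induction.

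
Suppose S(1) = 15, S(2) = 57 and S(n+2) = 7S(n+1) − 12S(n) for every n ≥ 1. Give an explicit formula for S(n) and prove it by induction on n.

Claim: S(n) = 3·4^n + 3^n.

Base cases: S(1) = 15 and 3·4^1 + 3^1 = 15; S(2) = 57 and 3·4^2 + 3^2 = 57.
Assume S(j) = 3·4^j + 3^j for all 1 ≤ j ≤ k, where k ≥ 2.
Then S(k+1) = 7S(k) − 12S(k−1) = 7·(3·4^k + 3^k) − 12·(3·4^{k−1} + 3^{k−1}) = 3·(7·4 − 12)4^{k−1} + (7·3 − 12)3^{k−1} = 48·4^{k−1} + 9·3^{k−1} = 3·4^{k+1} + 3^{k+1}.
Hence S(n) = 3·4^n + 3^n for every n ≥ 1, by strong induction.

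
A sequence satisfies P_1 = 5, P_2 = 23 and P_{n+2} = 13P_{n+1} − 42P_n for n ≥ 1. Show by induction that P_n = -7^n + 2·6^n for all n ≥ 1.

Base cases: P_1 = 5 and -7^1 + 2·6^1 = 5; P_2 = 23 and -7^2 + 2·6^2 = 23.
Assume P_i = -7^i + 2·6^i for all 1 ≤ i ≤ j, where j ≥ 2.
Then P_{j+1} = 13P_j − 42P_{j−1} = 13·(-7^j + 2·6^j) − 42·(-7^{j−1} + 2·6^{j−1}) = -(13·7 − 42)7^{j−1} + 2·(13·6 − 42)6^{j−1} = -49·7^{j−1} + 72·6^{j−1} = -7^{j+1} + 2·6^{j+1}.
This completes the inductive step, so P_n = -7^n + 2·6^n for all n ≥ 1.

P_n = -7^n + 2·6^n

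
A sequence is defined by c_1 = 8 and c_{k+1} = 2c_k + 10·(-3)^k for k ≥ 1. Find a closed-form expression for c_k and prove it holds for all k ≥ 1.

Claim: c_k = 2^k − 2·(-3)^k.

Base case: c_1 = 8, and 2^1 − 2·(-3)^1 = 2 + 6 = 8.
Assume c_r = 2^r − 2·(-3)^r for some r ≥ 1.
Then c_{r+1} = 2c_r + 10·(-3)^r = 2·(2^r − 2·(-3)^r) + 10·(-3)^r = 2^{r+1} − 4·(-3)^r + 10·(-3)^r = 2^{r+1} + 6·(-3)^r = 2^{r+1} − 2·(-3)^{r+1}.
So the formula holds for r+1, and by induction c_k = 2^k − 2·(-3)^k for all k ≥ 1.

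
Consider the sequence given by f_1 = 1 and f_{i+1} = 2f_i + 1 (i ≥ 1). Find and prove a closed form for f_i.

Claim: f_i = 2^i − 1.

Base case: f_1 = 1, and 2^1 − 1 = 2 − 1 = 1.
Assume f_j = 2^j − 1 for some j ≥ 1.
Then f_{j+1} = 2f_j + 1 = 2·(2^j − 1) + 1 = 2^{j+1} − 2 + 1 = 2^{j+1} − 1.
Hence f_i = 2^i − 1 for every i ≥ 1, by induction.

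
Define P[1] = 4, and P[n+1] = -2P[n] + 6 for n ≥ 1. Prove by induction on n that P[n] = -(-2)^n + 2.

Base case: P[1] = 4, and -(-2)^1 + 2 = 2 + 2 = 4.
Assume P[m] = -(-2)^m + 2 for some m ≥ 1.
Then P[m+1] = -2P[m] + 6 = -2·(-(-2)^m + 2) + 6 = 2·(-2)^m − 4 + 6 = -(-2)^{m+1} + 2.
Hence P[n] = -(-2)^n + 2 for every n ≥ 1, by induction.

P[n] = -(-2)^n + 2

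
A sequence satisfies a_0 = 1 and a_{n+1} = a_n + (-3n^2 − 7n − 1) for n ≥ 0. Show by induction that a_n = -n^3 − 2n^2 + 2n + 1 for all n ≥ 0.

Base case: a_0 = 1, and -0^3 − 2·0^2 + 2·0 + 1 = 1.
Assume a_k = -k^3 − 2k^2 + 2k + 1.
Then a_{k+1} = a_k + (-3k^2 − 7k − 1) = (-k^3 − 2k^2 + 2k + 1) + (-3k^2 − 7k − 1) = -k^3 − 5k^2 − 5k,
and -(k+1)^3 − 2·(k+1)^2 + 2·(k+1) + 1 = -k^3 − 5k^2 − 5k.
This completes the inductive step, so a_n = -n^3 − 2n^2 + 2n + 1 for all n ≥ 0.

a_n = -n^3 − 2n^2 + 2n + 1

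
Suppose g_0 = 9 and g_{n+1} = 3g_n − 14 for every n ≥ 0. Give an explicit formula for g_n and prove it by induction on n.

Claim: g_n = 2·3^n + 7.

Base case: g_0 = 9, and 2·3^0 + 7 = 2 + 7 = 9.
Assume g_r = 2·3^r + 7 for some r ≥ 0.
Then g_{r+1} = 3g_r − 14 = 3·(2·3^r + 7) − 14 = 6·3^r + 21 − 14 = 2·3^{r+1} + 7.
By induction, g_n = 2·3^n + 7 for all n ≥ 0.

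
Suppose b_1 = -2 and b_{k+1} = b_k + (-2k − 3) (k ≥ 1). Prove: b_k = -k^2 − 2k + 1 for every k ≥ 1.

Base case: b_1 = -2, and -1^2 − 2·1 + 1 = -2.
Assume b_r = -r^2 − 2r + 1.
Then b_{r+1} = b_r + (-2r − 3) = (-r^2 − 2r + 1) + (-2r − 3) = -r^2 − 4r − 2,
and -(r+1)^2 − 2·(r+1) + 1 = -r^2 − 4r − 2.
By induction, b_k = -k^2 − 2k + 1 for all k ≥ 1.

b_k = -k^2 − 2k + 1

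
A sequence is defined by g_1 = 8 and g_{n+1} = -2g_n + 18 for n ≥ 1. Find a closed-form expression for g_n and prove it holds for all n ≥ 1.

Claim: g_n = -(-2)^n + 6.

Base case: g_1 = 8, and -(-2)^1 + 6 = 2 + 6 = 8.
Assume g_j = -(-2)^j + 6 for some j ≥ 1.
Then g_{j+1} = -2g_j + 18 = -2·(-(-2)^j + 6) + 18 = 2·(-2)^j − 12 + 18 = -(-2)^{j+1} + 6.
This completes the inductive step, so g_n = -(-2)^n + 6 for all n ≥ 1.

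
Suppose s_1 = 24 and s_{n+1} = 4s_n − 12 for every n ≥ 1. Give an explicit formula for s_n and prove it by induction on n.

Claim: s_n = 5·4^n + 4.

Base case: s_1 = 24, and 5·4^1 + 4 = 20 + 4 = 24.
Assume s_m = 5·4^m + 4 for some m ≥ 1.
Then s_{m+1} = 4s_m − 12 = 4·(5·4^m + 4) − 12 = 20·4^m + 16 − 12 = 5·4^{m+1} + 4.
So the formula holds for m+1, and by induction s_n = 5·4^n + 4 for all n ≥ 1.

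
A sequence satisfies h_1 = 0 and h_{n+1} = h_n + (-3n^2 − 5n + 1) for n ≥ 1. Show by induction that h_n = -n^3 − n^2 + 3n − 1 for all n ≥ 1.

Base case: h_1 = 0, and -1^3 − 1^2 + 3·1 − 1 = 0.
Assume h_j = -j^3 − j^2 + 3j − 1.
Then h_{j+1} = h_j + (-3j^2 − 5j + 1) = (-j^3 − j^2 + 3j − 1) + (-3j^2 − 5j + 1) = -j^3 − 4j^2 − 2j,
and -(j+1)^3 − (j+1)^2 + 3·(j+1) − 1 = -j^3 − 4j^2 − 2j.
By induction, h_n = -n^3 − n^2 + 3n − 1 for all n ≥ 1.

h_n = -n^3 − n^2 + 3n − 1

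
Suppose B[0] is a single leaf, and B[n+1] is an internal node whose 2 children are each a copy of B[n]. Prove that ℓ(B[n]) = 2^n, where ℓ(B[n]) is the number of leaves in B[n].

Base case: ℓ(B[0]) = 1, and 2^0 = 1.
Assume ℓ(B[m]) = 2^m.
Then ℓ(B[m+1]) = 2·ℓ(B[m]) = 2·2^m = 2^{m+1}.
By induction, ℓ(B[n]) = 2^n for all n ≥ 0.

ℓ(B[n]) = 2^n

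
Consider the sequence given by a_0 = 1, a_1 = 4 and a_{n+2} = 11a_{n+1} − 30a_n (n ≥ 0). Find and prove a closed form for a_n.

Claim: a_n = -6^n + 2·5^n.

Base cases: a_0 = 1 and -6^0 + 2·5^0 = 1; a_1 = 4 and -6^1 + 2·5^1 = 4.
Assume a_j = -6^j + 2·5^j for all 0 ≤ j ≤ m, where m ≥ 1.
Then a_{m+1} = 11a_m − 30a_{m−1} = 11·(-6^m + 2·5^m) − 30·(-6^{m−1} + 2·5^{m−1}) = -(11·6 − 30)6^{m−1} + 2·(11·5 − 30)5^{m−1} = -36·6^{m−1} + 50·5^{m−1} = -6^{m+1} + 2·5^{m+1}.
Hence a_n = -6^n + 2·5^n for every n ≥ 0, by strong induction.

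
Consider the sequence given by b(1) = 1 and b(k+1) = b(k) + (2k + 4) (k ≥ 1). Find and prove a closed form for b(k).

Claim: b(k) = k^2 + 3k − 3.

Base case: b(1) = 1, and 1^2 + 3·1 − 3 = 1.
Assume b(m) = m^2 + 3m − 3.
Then b(m+1) = b(m) + (2m + 4) = (m^2 + 3m − 3) + (2m + 4) = m^2 + 5m + 1,
and (m+1)^2 + 3·(m+1) − 3 = m^2 + 5m + 1.
By induction, b(k) = k^2 + 3k − 3 for all k ≥ 1.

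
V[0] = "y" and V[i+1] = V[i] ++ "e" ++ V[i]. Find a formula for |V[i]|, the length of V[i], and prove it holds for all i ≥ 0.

Claim: |V[i]| = 2^{i+1} − 1.

Base case: |V[0]| = 1, and 2^{0+1} − 1 = 1.
Assume |V[k]| = 2^{k+1} − 1.
Then |V[k+1]| = |V[k]| + 1 + |V[k]| = 2|V[k]| + 1 = 2(2^{k+1} − 1) + 1 = 2^{k+2} − 2 + 1 = 2^{k+2} − 1.
Hence |V[i]| = 2^{i+1} − 1 for every i ≥ 0, by induction.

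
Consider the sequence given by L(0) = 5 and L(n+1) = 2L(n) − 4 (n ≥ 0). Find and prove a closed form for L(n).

Claim: L(n) = 2^n + 4.

Base case: L(0) = 5, and 2^0 + 4 = 1 + 4 = 5.
Assume L(j) = 2^j + 4 for some j ≥ 0.
Then L(j+1) = 2L(j) − 4 = 2·(2^j + 4) − 4 = 2^{j+1} + 8 − 4 = 2^{j+1} + 4.
So the formula holds for j+1, and by induction L(n) = 2^n + 4 for all n ≥ 0.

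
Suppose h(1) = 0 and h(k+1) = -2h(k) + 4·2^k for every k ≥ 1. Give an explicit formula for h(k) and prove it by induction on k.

Claim: h(k) = (-2)^k + 2^k.

Base case: h(1) = 0, and (-2)^1 + 2^1 = -2 + 2 = 0.
Assume h(r) = (-2)^r + 2^r for some r ≥ 1.
Then h(r+1) = -2h(r) + 4·2^r = -2·((-2)^r + 2^r) + 4·2^r = (-2)^{r+1} − 2·2^r + 4·2^r = (-2)^{r+1} + 2·2^r = (-2)^{r+1} + 2^{r+1}.
By induction, h(k) = (-2)^k + 2^k for all k ≥ 1.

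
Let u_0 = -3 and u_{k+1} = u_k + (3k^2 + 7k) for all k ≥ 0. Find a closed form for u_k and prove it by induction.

Claim: u_k = k^3 + 2k^2 − 3k − 3.

Base case: u_0 = -3, and 0^3 + 2·0^2 − 3·0 − 3 = -3.
Assume u_m = m^3 + 2m^2 − 3m − 3.
Then u_{m+1} = u_m + (3m^2 + 7m) = (m^3 + 2m^2 − 3m − 3) + (3m^2 + 7m) = m^3 + 5m^2 + 4m − 3,
and (m+1)^3 + 2·(m+1)^2 − 3·(m+1) − 3 = m^3 + 5m^2 + 4m − 3.
This completes the inductive step, so u_k = k^3 + 2k^2 − 3k − 3 for all k ≥ 0.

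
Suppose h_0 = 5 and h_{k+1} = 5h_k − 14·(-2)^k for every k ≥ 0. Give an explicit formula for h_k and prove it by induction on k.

Claim: h_k = 3·5^k + 2·(-2)^k.

Base case: h_0 = 5, and 3·5^0 + 2·(-2)^0 = 3 + 2 = 5.
Assume h_r = 3·5^r + 2·(-2)^r for some r ≥ 0.
Then h_{r+1} = 5h_r − 14·(-2)^r = 5·(3·5^r + 2·(-2)^r) − 14·(-2)^r = 3·5^{r+1} + 10·(-2)^r − 14·(-2)^r = 3·5^{r+1} − 4·(-2)^r = 3·5^{r+1} + 2·(-2)^{r+1}.
This completes the inductive step, so h_k = 3·5^k + 2·(-2)^k for all k ≥ 0.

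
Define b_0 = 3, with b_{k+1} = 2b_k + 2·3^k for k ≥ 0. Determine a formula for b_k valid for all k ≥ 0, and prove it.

Claim: b_k = 2^k + 2·3^k.

Base case: b_0 = 3, and 2^0 + 2·3^0 = 1 + 2 = 3.
Assume b_j = 2^j + 2·3^j for some j ≥ 0.
Then b_{j+1} = 2b_j + 2·3^j = 2·(2^j + 2·3^j) + 2·3^j = 2^{j+1} + 4·3^j + 2·3^j = 2^{j+1} + 6·3^j = 2^{j+1} + 2·3^{j+1}.
Hence b_k = 2^k + 2·3^k for every k ≥ 0, by induction.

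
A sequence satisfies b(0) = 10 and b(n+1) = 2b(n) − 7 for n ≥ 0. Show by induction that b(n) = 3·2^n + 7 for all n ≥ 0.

Base case: b(0) = 10, and 3·2^0 + 7 = 3 + 7 = 10.
Assume b(r) = 3·2^r + 7 for some r ≥ 0.
Then b(r+1) = 2b(r) − 7 = 2·(3·2^r + 7) − 7 = 6·2^r + 14 − 7 = 3·2^{r+1} + 7.
By induction, b(n) = 3·2^n + 7 for all n ≥ 0.

b(n) = 3·2^n + 7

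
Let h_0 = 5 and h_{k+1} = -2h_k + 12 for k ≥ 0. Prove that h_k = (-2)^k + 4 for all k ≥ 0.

Base case: h_0 = 5, and (-2)^0 + 4 = 1 + 4 = 5.
Assume h_r = (-2)^r + 4 for some r ≥ 0.
Then h_{r+1} = -2h_r + 12 = -2·((-2)^r + 4) + 12 = -2·(-2)^r − 8 + 12 = (-2)^{r+1} + 4.
Hence h_k = (-2)^k + 4 for every k ≥ 0, by induction.

h_k = (-2)^k + 4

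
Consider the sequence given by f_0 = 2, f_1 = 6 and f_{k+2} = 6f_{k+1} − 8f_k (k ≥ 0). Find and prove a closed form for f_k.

Claim: f_k = 4^k + 2^k.

Base cases: f_0 = 2 and 4^0 + 2^0 = 2; f_1 = 6 and 4^1 + 2^1 = 6.
Assume f_i = 4^i + 2^i for all 0 ≤ i ≤ j, where j ≥ 1.
Then f_{j+1} = 6f_j − 8f_{j−1} = 6·(4^j + 2^j) − 8·(4^{j−1} + 2^{j−1}) = (6·4 − 8)4^{j−1} + (6·2 − 8)2^{j−1} = 16·4^{j−1} + 4·2^{j−1} = 4^{j+1} + 2^{j+1}.
This completes the inductive step, so f_k = 4^k + 2^k for all k ≥ 0.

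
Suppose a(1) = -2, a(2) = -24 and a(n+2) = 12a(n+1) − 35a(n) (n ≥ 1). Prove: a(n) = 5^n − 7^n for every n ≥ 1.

Base cases: a(1) = -2 and 5^1 − 7^1 = -2; a(2) = -24 and 5^2 − 7^2 = -24.
Assume a(j) = 5^j − 7^j for all 1 ≤ j ≤ r, where r ≥ 2.
Then a(r+1) = 12a(r) − 35a(r−1) = 12·(5^r − 7^r) − 35·(5^{r−1} − 7^{r−1}) = (12·5 − 35)5^{r−1} − (12·7 − 35)7^{r−1} = 25·5^{r−1} − 49·7^{r−1} = 5^{r+1} − 7^{r+1}.
By strong induction, a(n) = 5^n − 7^n for all n ≥ 1.

a(n) = 5^n − 7^n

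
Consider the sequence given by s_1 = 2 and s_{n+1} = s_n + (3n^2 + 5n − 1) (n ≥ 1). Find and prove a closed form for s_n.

Claim: s_n = n^3 + n^2 − 3n + 3.

Base case: s_1 = 2, and 1^3 + 1^2 − 3·1 + 3 = 2.
Assume s_k = k^3 + k^2 − 3k + 3.
Then s_{k+1} = s_k + (3k^2 + 5k − 1) = (k^3 + k^2 − 3k + 3) + (3k^2 + 5k − 1) = k^3 + 4k^2 + 2k + 2,
and (k+1)^3 + (k+1)^2 − 3·(k+1) + 3 = k^3 + 4k^2 + 2k + 2.
By induction, s_n = n^3 + n^2 − 3n + 3 for all n ≥ 1.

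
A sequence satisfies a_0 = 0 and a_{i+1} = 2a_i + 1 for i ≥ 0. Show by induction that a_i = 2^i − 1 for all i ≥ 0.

Base case: a_0 = 0, and 2^0 − 1 = 1 − 1 = 0.
Assume a_r = 2^r − 1 for some r ≥ 0.
Then a_{r+1} = 2a_r + 1 = 2·(2^r − 1) + 1 = 2^{r+1} − 2 + 1 = 2^{r+1} − 1.
By induction, a_i = 2^i − 1 for all i ≥ 0.

a_i = 2^i − 1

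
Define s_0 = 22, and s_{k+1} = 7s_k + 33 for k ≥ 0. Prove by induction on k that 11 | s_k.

Base case: s_0 = 22 = 11·2, so 11 | s_0.
Assume 11 | s_r, so s_r = 11t for some integer t.
Then s_{r+1} = 7s_r + 33 = 7·(11t) + 33 = 11(7t + 3), so 11 | s_{r+1}.
So the property holds for r+1, and by induction 11 | s_k for all k ≥ 0.

11 | s_k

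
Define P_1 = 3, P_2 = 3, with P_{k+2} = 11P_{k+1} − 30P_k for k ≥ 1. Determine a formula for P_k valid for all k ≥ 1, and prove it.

Claim: P_k = 3·5^k − 2·6^k.

Base cases: P_1 = 3 and 3·5^1 − 2·6^1 = 3; P_2 = 3 and 3·5^2 − 2·6^2 = 3.
Assume P_j = 3·5^j − 2·6^j for all 1 ≤ j ≤ m, where m ≥ 2.
Then P_{m+1} = 11P_m − 30P_{m−1} = 11·(3·5^m − 2·6^m) − 30·(3·5^{m−1} − 2·6^{m−1}) = 3·(11·5 − 30)5^{m−1} − 2·(11·6 − 30)6^{m−1} = 75·5^{m−1} − 72·6^{m−1} = 3·5^{m+1} − 2·6^{m+1}.
Hence P_k = 3·5^k − 2·6^k for every k ≥ 1, by strong induction.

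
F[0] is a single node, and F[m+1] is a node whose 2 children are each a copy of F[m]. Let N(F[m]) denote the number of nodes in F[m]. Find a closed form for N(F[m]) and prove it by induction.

Claim: N(F[m]) = 2^{m+1} − 1.

Base case: N(F[0]) = 1, and 2^{0+1} − 1 = 1.
Assume N(F[r]) = 2^{r+1} − 1.
Then N(F[r+1]) = 1 + 2N(F[r]) = 1 + 2(2^{r+1} − 1) = 2^{r+2} − 2 + 1 = 2^{r+2} − 1.
So the formula holds for r+1, and by induction N(F[m]) = 2^{m+1} − 1 for all m ≥ 0.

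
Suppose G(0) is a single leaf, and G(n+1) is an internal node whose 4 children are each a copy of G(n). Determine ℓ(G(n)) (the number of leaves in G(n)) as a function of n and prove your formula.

Claim: ℓ(G(n)) = 4^n.

Base case: ℓ(G(0)) = 1, and 4^0 = 1.
Assume ℓ(G(k)) = 4^k.
Then ℓ(G(k+1)) = 4·ℓ(G(k)) = 4·4^k = 4^{k+1}.
Hence ℓ(G(n)) = 4^n for every n ≥ 0, by induction.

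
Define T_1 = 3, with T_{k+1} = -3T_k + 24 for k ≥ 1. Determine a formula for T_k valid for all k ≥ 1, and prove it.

Claim: T_k = (-3)^k + 6.

Base case: T_1 = 3, and (-3)^1 + 6 = -3 + 6 = 3.
Assume T_r = (-3)^r + 6 for some r ≥ 1.
Then T_{r+1} = -3T_r + 24 = -3·((-3)^r + 6) + 24 = -3·(-3)^r − 18 + 24 = (-3)^{r+1} + 6.
By induction, T_k = (-3)^k + 6 for all k ≥ 1.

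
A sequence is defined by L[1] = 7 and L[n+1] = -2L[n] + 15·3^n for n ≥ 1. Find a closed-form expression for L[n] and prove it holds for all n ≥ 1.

Claim: L[n] = (-2)^n + 3·3^n.

Base case: L[1] = 7, and (-2)^1 + 3·3^1 = -2 + 9 = 7.
Assume L[k] = (-2)^k + 3·3^k for some k ≥ 1.
Then L[k+1] = -2L[k] + 15·3^k = -2·((-2)^k + 3·3^k) + 15·3^k = (-2)^{k+1} − 6·3^k + 15·3^k = (-2)^{k+1} + 9·3^k = (-2)^{k+1} + 3·3^{k+1}.
So the formula holds for k+1, and by induction L[n] = (-2)^n + 3·3^n for all n ≥ 1.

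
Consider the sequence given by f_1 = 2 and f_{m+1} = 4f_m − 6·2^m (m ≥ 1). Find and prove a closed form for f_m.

Claim: f_m = -4^m + 3·2^m.

Base case: f_1 = 2, and -4^1 + 3·2^1 = -4 + 6 = 2.
Assume f_j = -4^j + 3·2^j for some j ≥ 1.
Then f_{j+1} = 4f_j − 6·2^j = 4·(-4^j + 3·2^j) − 6·2^j = -4^{j+1} + 12·2^j − 6·2^j = -4^{j+1} + 6·2^j = -4^{j+1} + 3·2^{j+1}.
This completes the inductive step, so f_m = -4^m + 3·2^m for all m ≥ 1.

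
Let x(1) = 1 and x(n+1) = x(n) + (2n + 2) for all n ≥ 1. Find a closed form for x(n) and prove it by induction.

Claim: x(n) = n^2 + n − 1.

Base case: x(1) = 1, and 1^2 + 1 − 1 = 1.
Assume x(m) = m^2 + m − 1.
Then x(m+1) = x(m) + (2m + 2) = (m^2 + m − 1) + (2m + 2) = m^2 + 3m + 1,
and (m+1)^2 + (m+1) − 1 = m^2 + 3m + 1.
Hence x(n) = n^2 + n − 1 for every n ≥ 1, by induction.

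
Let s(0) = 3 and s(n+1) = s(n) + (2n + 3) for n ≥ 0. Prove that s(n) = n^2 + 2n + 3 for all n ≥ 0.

Base case: s(0) = 3, and 0^2 + 2·0 + 3 = 3.
Assume s(m) = m^2 + 2m + 3.
Then s(m+1) = s(m) + (2m + 3) = (m^2 + 2m + 3) + (2m + 3) = m^2 + 4m + 6,
and (m+1)^2 + 2·(m+1) + 3 = m^2 + 4m + 6.
By induction, s(n) = n^2 + 2n + 3 for all n ≥ 0.

s(n) = n^2 + 2n + 3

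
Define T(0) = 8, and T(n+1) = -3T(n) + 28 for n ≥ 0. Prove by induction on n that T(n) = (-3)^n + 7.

Base case: T(0) = 8, and (-3)^0 + 7 = 1 + 7 = 8.
Assume T(r) = (-3)^r + 7 for some r ≥ 0.
Then T(r+1) = -3T(r) + 28 = -3·((-3)^r + 7) + 28 = -3·(-3)^r − 21 + 28 = (-3)^{r+1} + 7.
So the formula holds for r+1, and by induction T(n) = (-3)^n + 7 for all n ≥ 0.

T(n) = (-3)^n + 7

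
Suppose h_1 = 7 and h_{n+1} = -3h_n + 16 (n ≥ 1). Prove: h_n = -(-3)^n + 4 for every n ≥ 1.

Base case: h_1 = 7, and -(-3)^1 + 4 = 3 + 4 = 7.
Assume h_m = -(-3)^m + 4 for some m ≥ 1.
Then h_{m+1} = -3h_m + 16 = -3·(-(-3)^m + 4) + 16 = 3·(-3)^m − 12 + 16 = -(-3)^{m+1} + 4.
This completes the inductive step, so h_n = -(-3)^n + 4 for all n ≥ 1.

h_n = -(-3)^n + 4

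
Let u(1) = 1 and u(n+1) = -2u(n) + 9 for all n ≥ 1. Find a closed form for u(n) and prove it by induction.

Claim: u(n) = (-2)^n + 3.

Base case: u(1) = 1, and (-2)^1 + 3 = -2 + 3 = 1.
Assume u(r) = (-2)^r + 3 for some r ≥ 1.
Then u(r+1) = -2u(r) + 9 = -2·((-2)^r + 3) + 9 = -2·(-2)^r − 6 + 9 = (-2)^{r+1} + 3.
By induction, u(n) = (-2)^n + 3 for all n ≥ 1.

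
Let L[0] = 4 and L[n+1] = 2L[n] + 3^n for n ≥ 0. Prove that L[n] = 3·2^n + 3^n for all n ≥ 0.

Base case: L[0] = 4, and 3·2^0 + 3^0 = 3 + 1 = 4.
Assume L[k] = 3·2^k + 3^k for some k ≥ 0.
Then L[k+1] = 2L[k] + 3^k = 2·(3·2^k + 3^k) + 3^k = 3·2^{k+1} + 2·3^k + 3^k = 3·2^{k+1} + 3·3^k = 3·2^{k+1} + 3^{k+1}.
This completes the inductive step, so L[n] = 3·2^n + 3^n for all n ≥ 0.

L[n] = 3·2^n + 3^n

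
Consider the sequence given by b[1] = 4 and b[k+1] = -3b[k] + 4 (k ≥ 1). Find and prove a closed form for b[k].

Claim: b[k] = -(-3)^k + 1.

Base case: b[1] = 4, and -(-3)^1 + 1 = 3 + 1 = 4.
Assume b[m] = -(-3)^m + 1 for some m ≥ 1.
Then b[m+1] = -3b[m] + 4 = -3·(-(-3)^m + 1) + 4 = 3·(-3)^m − 3 + 4 = -(-3)^{m+1} + 1.
So the formula holds for m+1, and by induction b[k] = -(-3)^k + 1 for all k ≥ 1.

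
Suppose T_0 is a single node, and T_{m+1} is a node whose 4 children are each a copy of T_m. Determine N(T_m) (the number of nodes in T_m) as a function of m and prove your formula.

Claim: N(T_m) = (4^{m+1} − 1)/3.

Base case: N(T_0) = 1, and (4^{0+1} − 1)/3 = 1.
Assume N(T_j) = (4^{j+1} − 1)/3.
Then N(T_{j+1}) = 1 + 4N(T_j) = 1 + 4·(4^{j+1} − 1)/3 = 1 + (4^{j+2} − 4)/3 = (3 + 4^{j+2} − 4)/3 = (4^{j+2} − 1)/3.
Hence N(T_m) = (4^{m+1} − 1)/3 for every m ≥ 0, by induction.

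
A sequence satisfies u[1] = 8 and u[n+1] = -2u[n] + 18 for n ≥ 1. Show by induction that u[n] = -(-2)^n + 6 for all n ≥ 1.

Base case: u[1] = 8, and -(-2)^1 + 6 = 2 + 6 = 8.
Assume u[m] = -(-2)^m + 6 for some m ≥ 1.
Then u[m+1] = -2u[m] + 18 = -2·(-(-2)^m + 6) + 18 = 2·(-2)^m − 12 + 18 = -(-2)^{m+1} + 6.
Hence u[n] = -(-2)^n + 6 for every n ≥ 1, by induction.

u[n] = -(-2)^n + 6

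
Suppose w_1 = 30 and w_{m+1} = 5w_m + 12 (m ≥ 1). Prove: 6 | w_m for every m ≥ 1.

Base case: w_1 = 30 = 6·5, so 6 | w_1.
Assume 6 | w_j, so w_j = 6t for some integer t.
Then w_{j+1} = 5w_j + 12 = 5·(6t) + 12 = 6(5t + 2), so 6 | w_{j+1}.
By induction, 6 | w_m for all m ≥ 1.

6 | w_m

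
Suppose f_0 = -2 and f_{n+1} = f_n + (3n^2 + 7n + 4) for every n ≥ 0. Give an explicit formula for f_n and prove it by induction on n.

Claim: f_n = n^3 + 2n^2 + n − 2.

Base case: f_0 = -2, and 0^3 + 2·0^2 + 0 − 2 = -2.
Assume f_k = k^3 + 2k^2 + k − 2.
Then f_{k+1} = f_k + (3k^2 + 7k + 4) = (k^3 + 2k^2 + k − 2) + (3k^2 + 7k + 4) = k^3 + 5k^2 + 8k + 2,
and (k+1)^3 + 2·(k+1)^2 + (k+1) − 2 = k^3 + 5k^2 + 8k + 2.
This completes the inductive step, so f_n = n^3 + 2n^2 + n − 2 for all n ≥ 0.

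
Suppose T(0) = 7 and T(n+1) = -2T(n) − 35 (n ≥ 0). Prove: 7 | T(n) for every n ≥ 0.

Base case: T(0) = 7 = 7·1, so 7 | T(0).
Assume 7 | T(m), so T(m) = 7t for some integer t.
Then T(m+1) = -2T(m) − 35 = -2·(7t) − 35 = 7(-2t − 5), so 7 | T(m+1).
By induction, 7 | T(n) for all n ≥ 0.

7 | T(n)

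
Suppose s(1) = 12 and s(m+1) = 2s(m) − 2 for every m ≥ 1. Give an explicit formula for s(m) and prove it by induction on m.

Claim: s(m) = 5·2^m + 2.

Base case: s(1) = 12, and 5·2^1 + 2 = 10 + 2 = 12.
Assume s(k) = 5·2^k + 2 for some k ≥ 1.
Then s(k+1) = 2s(k) − 2 = 2·(5·2^k + 2) − 2 = 10·2^k + 4 − 2 = 5·2^{k+1} + 2.
So the formula holds for k+1, and by induction s(m) = 5·2^m + 2 for all m ≥ 1.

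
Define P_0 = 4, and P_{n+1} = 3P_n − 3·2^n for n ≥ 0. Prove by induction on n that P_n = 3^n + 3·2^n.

Base case: P_0 = 4, and 3^0 + 3·2^0 = 1 + 3 = 4.
Assume P_j = 3^j + 3·2^j for some j ≥ 0.
Then P_{j+1} = 3P_j − 3·2^j = 3·(3^j + 3·2^j) − 3·2^j = 3^{j+1} + 9·2^j − 3·2^j = 3^{j+1} + 6·2^j = 3^{j+1} + 3·2^{j+1}.
So the formula holds for j+1, and by induction P_n = 3^n + 3·2^n for all n ≥ 0.

P_n = 3^n + 3·2^n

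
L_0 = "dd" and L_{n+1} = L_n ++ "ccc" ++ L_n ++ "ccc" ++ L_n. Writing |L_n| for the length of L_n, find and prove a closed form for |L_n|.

Claim: |L_n| = 5·3^n − 3.

Base case: |L_0| = 2, and 5·3^0 − 3 = 2.
Assume |L_r| = 5·3^r − 3.
Then |L_{r+1}| = 3|L_r| + 6 = 3(5·3^r − 3) + 6 = 5·3^{r+1} − 9 + 6 = 5·3^{r+1} − 3.
This completes the inductive step, so |L_n| = 5·3^n − 3 for all n ≥ 0.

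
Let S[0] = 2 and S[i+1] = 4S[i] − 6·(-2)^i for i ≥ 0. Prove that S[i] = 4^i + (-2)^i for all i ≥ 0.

Base case: S[0] = 2, and 4^0 + (-2)^0 = 1 + 1 = 2.
Assume S[m] = 4^m + (-2)^m for some m ≥ 0.
Then S[m+1] = 4S[m] − 6·(-2)^m = 4·(4^m + (-2)^m) − 6·(-2)^m = 4^{m+1} + 4·(-2)^m − 6·(-2)^m = 4^{m+1} − 2·(-2)^m = 4^{m+1} + (-2)^{m+1}.
By induction, S[i] = 4^i + (-2)^i for all i ≥ 0.

S[i] = 4^i + (-2)^i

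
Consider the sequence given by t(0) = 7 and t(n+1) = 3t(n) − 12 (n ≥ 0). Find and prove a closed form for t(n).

Claim: t(n) = 3^n + 6.

Base case: t(0) = 7, and 3^0 + 6 = 1 + 6 = 7.
Assume t(m) = 3^m + 6 for some m ≥ 0.
Then t(m+1) = 3t(m) − 12 = 3·(3^m + 6) − 12 = 3^{m+1} + 18 − 12 = 3^{m+1} + 6.
So the formula holds for m+1, and by induction t(n) = 3^n + 6 for all n ≥ 0.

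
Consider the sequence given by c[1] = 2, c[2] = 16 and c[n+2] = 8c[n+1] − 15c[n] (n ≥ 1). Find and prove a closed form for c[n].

Claim: c[n] = -3^n + 5^n.

Base cases: c[1] = 2 and -3^1 + 5^1 = 2; c[2] = 16 and -3^2 + 5^2 = 16.
Assume c[j] = -3^j + 5^j for all 1 ≤ j ≤ r, where r ≥ 2.
Then c[r+1] = 8c[r] − 15c[r−1] = 8·(-3^r + 5^r) − 15·(-3^{r−1} + 5^{r−1}) = -(8·3 − 15)3^{r−1} + (8·5 − 15)5^{r−1} = -9·3^{r−1} + 25·5^{r−1} = -3^{r+1} + 5^{r+1}.
So the formula holds for r+1, and by strong induction c[n] = -3^n + 5^n for all n ≥ 1.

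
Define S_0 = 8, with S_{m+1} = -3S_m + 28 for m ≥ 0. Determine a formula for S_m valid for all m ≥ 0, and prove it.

Claim: S_m = (-3)^m + 7.

Base case: S_0 = 8, and (-3)^0 + 7 = 1 + 7 = 8.
Assume S_k = (-3)^k + 7 for some k ≥ 0.
Then S_{k+1} = -3S_k + 28 = -3·((-3)^k + 7) + 28 = -3·(-3)^k − 21 + 28 = (-3)^{k+1} + 7.
Hence S_m = (-3)^m + 7 for every m ≥ 0, by induction.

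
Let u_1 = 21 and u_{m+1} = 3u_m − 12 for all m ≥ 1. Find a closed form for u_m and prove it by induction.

Claim: u_m = 5·3^m + 6.

Base case: u_1 = 21, and 5·3^1 + 6 = 15 + 6 = 21.
Assume u_k = 5·3^k + 6 for some k ≥ 1.
Then u_{k+1} = 3u_k − 12 = 3·(5·3^k + 6) − 12 = 15·3^k + 18 − 12 = 5·3^{k+1} + 6.
By induction, u_m = 5·3^m + 6 for all m ≥ 1.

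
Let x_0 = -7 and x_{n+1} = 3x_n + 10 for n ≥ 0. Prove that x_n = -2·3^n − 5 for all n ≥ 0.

Base case: x_0 = -7, and -2·3^0 − 5 = -2 − 5 = -7.
Assume x_m = -2·3^m − 5 for some m ≥ 0.
Then x_{m+1} = 3x_m + 10 = 3·(-2·3^m − 5) + 10 = -6·3^m − 15 + 10 = -2·3^{m+1} − 5.
By induction, x_n = -2·3^n − 5 for all n ≥ 0.

x_n = -2·3^n − 5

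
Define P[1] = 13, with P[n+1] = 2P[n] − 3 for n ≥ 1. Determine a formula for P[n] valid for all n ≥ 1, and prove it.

Claim: P[n] = 5·2^n + 3.

Base case: P[1] = 13, and 5·2^1 + 3 = 10 + 3 = 13.
Assume P[m] = 5·2^m + 3 for some m ≥ 1.
Then P[m+1] = 2P[m] − 3 = 2·(5·2^m + 3) − 3 = 10·2^m + 6 − 3 = 5·2^{m+1} + 3.
Hence P[n] = 5·2^n + 3 for every n ≥ 1, by induction.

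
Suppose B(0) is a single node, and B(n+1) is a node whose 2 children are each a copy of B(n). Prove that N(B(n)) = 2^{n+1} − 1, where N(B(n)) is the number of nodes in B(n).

Base case: N(B(0)) = 1, and 2^{0+1} − 1 = 1.
Assume N(B(m)) = 2^{m+1} − 1.
Then N(B(m+1)) = 1 + 2N(B(m)) = 1 + 2(2^{m+1} − 1) = 2^{m+2} − 2 + 1 = 2^{m+2} − 1.
Hence N(B(n)) = 2^{n+1} − 1 for every n ≥ 0, by induction.

N(B(n)) = 2^{n+1} − 1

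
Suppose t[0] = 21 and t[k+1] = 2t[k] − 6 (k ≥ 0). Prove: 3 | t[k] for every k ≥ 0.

Base case: t[0] = 21 = 3·7, so 3 | t[0].
Assume 3 | t[j], so t[j] = 3s for some integer s.
Then t[j+1] = 2t[j] − 6 = 2·(3s) − 6 = 3(2s − 2), so 3 | t[j+1].
So the property holds for j+1, and by induction 3 | t[k] for all k ≥ 0.

3 | t[k]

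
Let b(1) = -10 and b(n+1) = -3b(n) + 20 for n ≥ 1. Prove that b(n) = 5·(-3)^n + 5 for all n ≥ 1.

Base case: b(1) = -10, and 5·(-3)^1 + 5 = -15 + 5 = -10.
Assume b(m) = 5·(-3)^m + 5 for some m ≥ 1.
Then b(m+1) = -3b(m) + 20 = -3·(5·(-3)^m + 5) + 20 = -15·(-3)^m − 15 + 20 = 5·(-3)^{m+1} + 5.
This completes the inductive step, so b(n) = 5·(-3)^n + 5 for all n ≥ 1.

b(n) = 5·(-3)^n + 5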